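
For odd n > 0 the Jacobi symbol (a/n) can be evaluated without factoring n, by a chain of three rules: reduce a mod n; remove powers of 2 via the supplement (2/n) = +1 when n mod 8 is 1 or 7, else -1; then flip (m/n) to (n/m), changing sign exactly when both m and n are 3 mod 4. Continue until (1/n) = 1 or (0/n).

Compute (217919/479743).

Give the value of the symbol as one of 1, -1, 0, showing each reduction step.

-1

reciprocity: (217919/479743) = -1·(479743/217919) since 217919 mod 4 = 3, 479743 mod 4 = 3; sign now -1
(479743/217919) = (43905/217919)   [reduce mod 217919]
reciprocity: (43905/217919) = +1·(217919/43905) since 43905 mod 4 = 1, 217919 mod 4 = 3; sign now -1
(217919/43905) = (42299/43905)   [reduce mod 43905]
reciprocity: (42299/43905) = +1·(43905/42299) since 42299 mod 4 = 3, 43905 mod 4 = 1; sign now -1
(43905/42299) = (1606/42299)   [reduce mod 42299]
1606 = 2^1·803; (2/42299) = -1 since 42299 mod 8 = 3, so (1606/42299) = (-1)^1·(803/42299); sign now +1
reciprocity: (803/42299) = -1·(42299/803) since 803 mod 4 = 3, 42299 mod 4 = 3; sign now -1
(42299/803) = (543/803)   [reduce mod 803]
reciprocity: (543/803) = -1·(803/543) since 543 mod 4 = 3, 803 mod 4 = 3; sign now +1
(803/543) = (260/543)   [reduce mod 543]
260 = 2^2·65; (2/543) = +1 since 543 mod 8 = 7, so (260/543) = (+1)^2·(65/543); sign now +1
reciprocity: (65/543) = +1·(543/65) since 65 mod 4 = 1, 543 mod 4 = 3; sign now +1
(543/65) = (23/65)   [reduce mod 65]
reciprocity: (23/65) = +1·(65/23) since 23 mod 4 = 3, 65 mod 4 = 1; sign now +1
(65/23) = (19/23)   [reduce mod 23]
reciprocity: (19/23) = -1·(23/19) since 19 mod 4 = 3, 23 mod 4 = 3; sign now -1
(23/19) = (4/19)   [reduce mod 19]
4 = 2^2·1; (2/19) = -1 since 19 mod 8 = 3, so (4/19) = (-1)^2·(1/19); sign now -1
(1/19) = 1; final value = sign = -1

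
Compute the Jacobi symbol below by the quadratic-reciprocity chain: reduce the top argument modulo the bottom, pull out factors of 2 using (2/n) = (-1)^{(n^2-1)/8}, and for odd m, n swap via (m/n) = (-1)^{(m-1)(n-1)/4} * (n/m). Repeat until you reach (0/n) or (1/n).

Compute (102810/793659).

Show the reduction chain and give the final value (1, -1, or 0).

0

factor out 2^1: 102810 = 2^1·51405; with 793659 mod 8 = 3, (2/793659) = -1; sign now -1; continue with (51405/793659)
flip (51405/793659) -> (793659/51405): both odd, 51405 mod 4 = 1, 793659 mod 4 = 3, so the flip contributes +1; sign now -1
(793659/51405): 793659 mod 51405 = 22584, so (793659/51405) = (22584/51405)
factor out 2^3: 22584 = 2^3·2823; with 51405 mod 8 = 5, (2/51405) = -1; sign now +1; continue with (2823/51405)
flip (2823/51405) -> (51405/2823): both odd, 2823 mod 4 = 3, 51405 mod 4 = 1, so the flip contributes +1; sign now +1
(51405/2823): 51405 mod 2823 = 591, so (51405/2823) = (591/2823)
flip (591/2823) -> (2823/591): both odd, 591 mod 4 = 3, 2823 mod 4 = 3, so the flip contributes -1; sign now -1
(2823/591): 2823 mod 591 = 459, so (2823/591) = (459/591)
flip (459/591) -> (591/459): both odd, 459 mod 4 = 3, 591 mod 4 = 3, so the flip contributes -1; sign now +1
(591/459): 591 mod 459 = 132, so (591/459) = (132/459)
factor out 2^2: 132 = 2^2·33; with 459 mod 8 = 3, (2/459) = -1; sign now +1; continue with (33/459)
flip (33/459) -> (459/33): both odd, 33 mod 4 = 1, 459 mod 4 = 3, so the flip contributes +1; sign now +1
(459/33): 459 mod 33 = 30, so (459/33) = (30/33)
factor out 2^1: 30 = 2^1·15; with 33 mod 8 = 1, (2/33) = +1; sign now +1; continue with (15/33)
flip (15/33) -> (33/15): both odd, 15 mod 4 = 3, 33 mod 4 = 1, so the flip contributes +1; sign now +1
(33/15): 33 mod 15 = 3, so (33/15) = (3/15)
flip (3/15) -> (15/3): both odd, 3 mod 4 = 3, 15 mod 4 = 3, so the flip contributes -1; sign now -1
(15/3): 15 mod 3 = 0, so (15/3) = (0/3)
reached (0/3); gcd(a, n) > 1, so (0/3) = 0 and the symbol is 0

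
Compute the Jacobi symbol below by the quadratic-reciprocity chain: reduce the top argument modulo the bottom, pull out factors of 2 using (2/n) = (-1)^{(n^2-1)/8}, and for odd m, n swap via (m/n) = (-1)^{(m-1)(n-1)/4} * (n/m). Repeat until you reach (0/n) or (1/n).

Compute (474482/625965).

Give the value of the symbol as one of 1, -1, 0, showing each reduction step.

-1

factor out 2^1: 474482 = 2^1·237241; with 625965 mod 8 = 5, (2/625965) = -1; sign now -1; continue with (237241/625965)
flip (237241/625965) -> (625965/237241): both odd, 237241 mod 4 = 1, 625965 mod 4 = 1, so the flip contributes +1; sign now -1
(625965/237241): 625965 mod 237241 = 151483, so (625965/237241) = (151483/237241)
flip (151483/237241) -> (237241/151483): both odd, 151483 mod 4 = 3, 237241 mod 4 = 1, so the flip contributes +1; sign now -1
(237241/151483): 237241 mod 151483 = 85758, so (237241/151483) = (85758/151483)
factor out 2^1: 85758 = 2^1·42879; with 151483 mod 8 = 3, (2/151483) = -1; sign now +1; continue with (42879/151483)
flip (42879/151483) -> (151483/42879): both odd, 42879 mod 4 = 3, 151483 mod 4 = 3, so the flip contributes -1; sign now -1
(151483/42879): 151483 mod 42879 = 22846, so (151483/42879) = (22846/42879)
factor out 2^1: 22846 = 2^1·11423; with 42879 mod 8 = 7, (2/42879) = +1; sign now -1; continue with (11423/42879)
flip (11423/42879) -> (42879/11423): both odd, 11423 mod 4 = 3, 42879 mod 4 = 3, so the flip contributes -1; sign now +1
(42879/11423): 42879 mod 11423 = 8610, so (42879/11423) = (8610/11423)
factor out 2^1: 8610 = 2^1·4305; with 11423 mod 8 = 7, (2/11423) = +1; sign now +1; continue with (4305/11423)
flip (4305/11423) -> (11423/4305): both odd, 4305 mod 4 = 1, 11423 mod 4 = 3, so the flip contributes +1; sign now +1
(11423/4305): 11423 mod 4305 = 2813, so (11423/4305) = (2813/4305)
flip (2813/4305) -> (4305/2813): both odd, 2813 mod 4 = 1, 4305 mod 4 = 1, so the flip contributes +1; sign now +1
(4305/2813): 4305 mod 2813 = 1492, so (4305/2813) = (1492/2813)
factor out 2^2: 1492 = 2^2·373; with 2813 mod 8 = 5, (2/2813) = -1; sign now +1; continue with (373/2813)
flip (373/2813) -> (2813/373): both odd, 373 mod 4 = 1, 2813 mod 4 = 1, so the flip contributes +1; sign now +1
(2813/373): 2813 mod 373 = 202, so (2813/373) = (202/373)
factor out 2^1: 202 = 2^1·101; with 373 mod 8 = 5, (2/373) = -1; sign now -1; continue with (101/373)
flip (101/373) -> (373/101): both odd, 101 mod 4 = 1, 373 mod 4 = 1, so the flip contributes +1; sign now -1
(373/101): 373 mod 101 = 70, so (373/101) = (70/101)
factor out 2^1: 70 = 2^1·35; with 101 mod 8 = 5, (2/101) = -1; sign now +1; continue with (35/101)
flip (35/101) -> (101/35): both odd, 35 mod 4 = 3, 101 mod 4 = 1, so the flip contributes +1; sign now +1
(101/35): 101 mod 35 = 31, so (101/35) = (31/35)
flip (31/35) -> (35/31): both odd, 31 mod 4 = 3, 35 mod 4 = 3, so the flip contributes -1; sign now -1
(35/31): 35 mod 31 = 4, so (35/31) = (4/31)
factor out 2^2: 4 = 2^2·1; with 31 mod 8 = 7, (2/31) = +1; sign now -1; continue with (1/31)
reached (1/31) = 1, so the symbol is -1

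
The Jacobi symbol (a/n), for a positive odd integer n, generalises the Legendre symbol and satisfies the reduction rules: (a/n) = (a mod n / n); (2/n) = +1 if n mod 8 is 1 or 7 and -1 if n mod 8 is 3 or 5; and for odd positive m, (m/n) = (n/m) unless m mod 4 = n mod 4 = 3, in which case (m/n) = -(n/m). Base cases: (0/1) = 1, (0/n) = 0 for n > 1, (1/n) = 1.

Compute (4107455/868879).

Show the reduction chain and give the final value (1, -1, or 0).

0

(4107455/868879): 4107455 mod 868879 = 631939, so (4107455/868879) = (631939/868879)
flip (631939/868879) -> (868879/631939): both odd, 631939 mod 4 = 3, 868879 mod 4 = 3, so the flip contributes -1; sign now -1
(868879/631939): 868879 mod 631939 = 236940, so (868879/631939) = (236940/631939)
factor out 2^2: 236940 = 2^2·59235; with 631939 mod 8 = 3, (2/631939) = -1; sign now -1; continue with (59235/631939)
flip (59235/631939) -> (631939/59235): both odd, 59235 mod 4 = 3, 631939 mod 4 = 3, so the flip contributes -1; sign now +1
(631939/59235): 631939 mod 59235 = 39589, so (631939/59235) = (39589/59235)
flip (39589/59235) -> (59235/39589): both odd, 39589 mod 4 = 1, 59235 mod 4 = 3, so the flip contributes +1; sign now +1
(59235/39589): 59235 mod 39589 = 19646, so (59235/39589) = (19646/39589)
factor out 2^1: 19646 = 2^1·9823; with 39589 mod 8 = 5, (2/39589) = -1; sign now -1; continue with (9823/39589)
flip (9823/39589) -> (39589/9823): both odd, 9823 mod 4 = 3, 39589 mod 4 = 1, so the flip contributes +1; sign now -1
(39589/9823): 39589 mod 9823 = 297, so (39589/9823) = (297/9823)
flip (297/9823) -> (9823/297): both odd, 297 mod 4 = 1, 9823 mod 4 = 3, so the flip contributes +1; sign now -1
(9823/297): 9823 mod 297 = 22, so (9823/297) = (22/297)
factor out 2^1: 22 = 2^1·11; with 297 mod 8 = 1, (2/297) = +1; sign now -1; continue with (11/297)
flip (11/297) -> (297/11): both odd, 11 mod 4 = 3, 297 mod 4 = 1, so the flip contributes +1; sign now -1
(297/11): 297 mod 11 = 0, so (297/11) = (0/11)
reached (0/11); gcd(a, n) > 1, so (0/11) = 0 and the symbol is 0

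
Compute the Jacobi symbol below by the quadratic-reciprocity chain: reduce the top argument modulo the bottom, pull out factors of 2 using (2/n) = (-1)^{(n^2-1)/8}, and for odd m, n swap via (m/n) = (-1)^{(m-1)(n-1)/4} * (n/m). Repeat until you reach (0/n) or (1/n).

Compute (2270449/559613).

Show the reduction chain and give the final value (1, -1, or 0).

(2270449/559613): 2270449 mod 559613 = 31997, so (2270449/559613) = (31997/559613)
flip (31997/559613) -> (559613/31997): both odd, 31997 mod 4 = 1, 559613 mod 4 = 1, so the flip contributes +1; sign now +1
(559613/31997): 559613 mod 31997 = 15664, so (559613/31997) = (15664/31997)
factor out 2^4: 15664 = 2^4·979; with 31997 mod 8 = 5, (2/31997) = -1; sign now +1; continue with (979/31997)
flip (979/31997) -> (31997/979): both odd, 979 mod 4 = 3, 31997 mod 4 = 1, so the flip contributes +1; sign now +1
(31997/979): 31997 mod 979 = 669, so (31997/979) = (669/979)
flip (669/979) -> (979/669): both odd, 669 mod 4 = 1, 979 mod 4 = 3, so the flip contributes +1; sign now +1
(979/669): 979 mod 669 = 310, so (979/669) = (310/669)
factor out 2^1: 310 = 2^1·155; with 669 mod 8 = 5, (2/669) = -1; sign now -1; continue with (155/669)
flip (155/669) -> (669/155): both odd, 155 mod 4 = 3, 669 mod 4 = 1, so the flip contributes +1; sign now -1
(669/155): 669 mod 155 = 49, so (669/155) = (49/155)
flip (49/155) -> (155/49): both odd, 49 mod 4 = 1, 155 mod 4 = 3, so the flip contributes +1; sign now -1
(155/49): 155 mod 49 = 8, so (155/49) = (8/49)
factor out 2^3: 8 = 2^3·1; with 49 mod 8 = 1, (2/49) = +1; sign now -1; continue with (1/49)
reached (1/49) = 1, so the symbol is -1

-1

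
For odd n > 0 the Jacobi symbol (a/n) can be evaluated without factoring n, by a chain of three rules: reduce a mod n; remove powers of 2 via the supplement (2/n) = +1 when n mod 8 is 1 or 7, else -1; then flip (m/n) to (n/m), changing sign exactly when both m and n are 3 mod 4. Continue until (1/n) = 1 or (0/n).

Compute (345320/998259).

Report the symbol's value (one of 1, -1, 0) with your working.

factor out 2^3: 345320 = 2^3·43165; with 998259 mod 8 = 3, (2/998259) = -1; sign now -1; continue with (43165/998259)
flip (43165/998259) -> (998259/43165): both odd, 43165 mod 4 = 1, 998259 mod 4 = 3, so the flip contributes +1; sign now -1
(998259/43165): 998259 mod 43165 = 5464, so (998259/43165) = (5464/43165)
factor out 2^3: 5464 = 2^3·683; with 43165 mod 8 = 5, (2/43165) = -1; sign now +1; continue with (683/43165)
flip (683/43165) -> (43165/683): both odd, 683 mod 4 = 3, 43165 mod 4 = 1, so the flip contributes +1; sign now +1
(43165/683): 43165 mod 683 = 136, so (43165/683) = (136/683)
factor out 2^3: 136 = 2^3·17; with 683 mod 8 = 3, (2/683) = -1; sign now -1; continue with (17/683)
flip (17/683) -> (683/17): both odd, 17 mod 4 = 1, 683 mod 4 = 3, so the flip contributes +1; sign now -1
(683/17): 683 mod 17 = 3, so (683/17) = (3/17)
flip (3/17) -> (17/3): both odd, 3 mod 4 = 3, 17 mod 4 = 1, so the flip contributes +1; sign now -1
(17/3): 17 mod 3 = 2, so (17/3) = (2/3)
factor out 2^1: 2 = 2^1·1; with 3 mod 8 = 3, (2/3) = -1; sign now +1; continue with (1/3)
reached (1/3) = 1, so the symbol is +1

1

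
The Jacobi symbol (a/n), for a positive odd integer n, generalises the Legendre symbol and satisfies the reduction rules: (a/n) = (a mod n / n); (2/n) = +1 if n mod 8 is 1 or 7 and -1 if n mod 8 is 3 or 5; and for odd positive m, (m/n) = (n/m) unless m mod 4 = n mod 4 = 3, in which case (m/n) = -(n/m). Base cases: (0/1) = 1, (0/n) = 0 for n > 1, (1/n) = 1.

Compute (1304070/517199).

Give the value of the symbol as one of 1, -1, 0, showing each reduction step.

(1304070/517199): 1304070 mod 517199 = 269672, so (1304070/517199) = (269672/517199)
factor out 2^3: 269672 = 2^3·33709; with 517199 mod 8 = 7, (2/517199) = +1; sign now +1; continue with (33709/517199)
flip (33709/517199) -> (517199/33709): both odd, 33709 mod 4 = 1, 517199 mod 4 = 3, so the flip contributes +1; sign now +1
(517199/33709): 517199 mod 33709 = 11564, so (517199/33709) = (11564/33709)
factor out 2^2: 11564 = 2^2·2891; with 33709 mod 8 = 5, (2/33709) = -1; sign now +1; continue with (2891/33709)
flip (2891/33709) -> (33709/2891): both odd, 2891 mod 4 = 3, 33709 mod 4 = 1, so the flip contributes +1; sign now +1
(33709/2891): 33709 mod 2891 = 1908, so (33709/2891) = (1908/2891)
factor out 2^2: 1908 = 2^2·477; with 2891 mod 8 = 3, (2/2891) = -1; sign now +1; continue with (477/2891)
flip (477/2891) -> (2891/477): both odd, 477 mod 4 = 1, 2891 mod 4 = 3, so the flip contributes +1; sign now +1
(2891/477): 2891 mod 477 = 29, so (2891/477) = (29/477)
flip (29/477) -> (477/29): both odd, 29 mod 4 = 1, 477 mod 4 = 1, so the flip contributes +1; sign now +1
(477/29): 477 mod 29 = 13, so (477/29) = (13/29)
flip (13/29) -> (29/13): both odd, 13 mod 4 = 1, 29 mod 4 = 1, so the flip contributes +1; sign now +1
(29/13): 29 mod 13 = 3, so (29/13) = (3/13)
flip (3/13) -> (13/3): both odd, 3 mod 4 = 3, 13 mod 4 = 1, so the flip contributes +1; sign now +1
(13/3): 13 mod 3 = 1, so (13/3) = (1/3)
reached (1/3) = 1, so the symbol is +1

1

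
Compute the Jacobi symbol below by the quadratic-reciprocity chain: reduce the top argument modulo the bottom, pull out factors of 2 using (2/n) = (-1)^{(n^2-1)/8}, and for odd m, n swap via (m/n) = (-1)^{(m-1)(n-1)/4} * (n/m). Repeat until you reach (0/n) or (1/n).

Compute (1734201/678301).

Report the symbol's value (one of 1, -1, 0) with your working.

(1734201/678301): 1734201 mod 678301 = 377599, so (1734201/678301) = (377599/678301)
flip (377599/678301) -> (678301/377599): both odd, 377599 mod 4 = 3, 678301 mod 4 = 1, so the flip contributes +1; sign now +1
(678301/377599): 678301 mod 377599 = 300702, so (678301/377599) = (300702/377599)
factor out 2^1: 300702 = 2^1·150351; with 377599 mod 8 = 7, (2/377599) = +1; sign now +1; continue with (150351/377599)
flip (150351/377599) -> (377599/150351): both odd, 150351 mod 4 = 3, 377599 mod 4 = 3, so the flip contributes -1; sign now -1
(377599/150351): 377599 mod 150351 = 76897, so (377599/150351) = (76897/150351)
flip (76897/150351) -> (150351/76897): both odd, 76897 mod 4 = 1, 150351 mod 4 = 3, so the flip contributes +1; sign now -1
(150351/76897): 150351 mod 76897 = 73454, so (150351/76897) = (73454/76897)
factor out 2^1: 73454 = 2^1·36727; with 76897 mod 8 = 1, (2/76897) = +1; sign now -1; continue with (36727/76897)
flip (36727/76897) -> (76897/36727): both odd, 36727 mod 4 = 3, 76897 mod 4 = 1, so the flip contributes +1; sign now -1
(76897/36727): 76897 mod 36727 = 3443, so (76897/36727) = (3443/36727)
flip (3443/36727) -> (36727/3443): both odd, 3443 mod 4 = 3, 36727 mod 4 = 3, so the flip contributes -1; sign now +1
(36727/3443): 36727 mod 3443 = 2297, so (36727/3443) = (2297/3443)
flip (2297/3443) -> (3443/2297): both odd, 2297 mod 4 = 1, 3443 mod 4 = 3, so the flip contributes +1; sign now +1
(3443/2297): 3443 mod 2297 = 1146, so (3443/2297) = (1146/2297)
factor out 2^1: 1146 = 2^1·573; with 2297 mod 8 = 1, (2/2297) = +1; sign now +1; continue with (573/2297)
flip (573/2297) -> (2297/573): both odd, 573 mod 4 = 1, 2297 mod 4 = 1, so the flip contributes +1; sign now +1
(2297/573): 2297 mod 573 = 5, so (2297/573) = (5/573)
flip (5/573) -> (573/5): both odd, 5 mod 4 = 1, 573 mod 4 = 1, so the flip contributes +1; sign now +1
(573/5): 573 mod 5 = 3, so (573/5) = (3/5)
flip (3/5) -> (5/3): both odd, 3 mod 4 = 3, 5 mod 4 = 1, so the flip contributes +1; sign now +1
(5/3): 5 mod 3 = 2, so (5/3) = (2/3)
factor out 2^1: 2 = 2^1·1; with 3 mod 8 = 3, (2/3) = -1; sign now -1; continue with (1/3)
reached (1/3) = 1, so the symbol is -1

-1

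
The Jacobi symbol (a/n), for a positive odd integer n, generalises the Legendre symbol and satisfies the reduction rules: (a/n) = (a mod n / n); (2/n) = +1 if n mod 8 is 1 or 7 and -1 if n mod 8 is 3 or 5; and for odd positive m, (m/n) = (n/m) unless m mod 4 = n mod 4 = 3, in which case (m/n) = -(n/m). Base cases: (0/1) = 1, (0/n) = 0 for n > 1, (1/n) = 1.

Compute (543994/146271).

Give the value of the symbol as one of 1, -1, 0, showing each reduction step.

1

(543994/146271) = (105181/146271)   [reduce mod 146271]
reciprocity: (105181/146271) = +1·(146271/105181) since 105181 mod 4 = 1, 146271 mod 4 = 3; sign now +1
(146271/105181) = (41090/105181)   [reduce mod 105181]
41090 = 2^1·20545; (2/105181) = -1 since 105181 mod 8 = 5, so (41090/105181) = (-1)^1·(20545/105181); sign now -1
reciprocity: (20545/105181) = +1·(105181/20545) since 20545 mod 4 = 1, 105181 mod 4 = 1; sign now -1
(105181/20545) = (2456/20545)   [reduce mod 20545]
2456 = 2^3·307; (2/20545) = +1 since 20545 mod 8 = 1, so (2456/20545) = (+1)^3·(307/20545); sign now -1
reciprocity: (307/20545) = +1·(20545/307) since 307 mod 4 = 3, 20545 mod 4 = 1; sign now -1
(20545/307) = (283/307)   [reduce mod 307]
reciprocity: (283/307) = -1·(307/283) since 283 mod 4 = 3, 307 mod 4 = 3; sign now +1
(307/283) = (24/283)   [reduce mod 283]
24 = 2^3·3; (2/283) = -1 since 283 mod 8 = 3, so (24/283) = (-1)^3·(3/283); sign now -1
reciprocity: (3/283) = -1·(283/3) since 3 mod 4 = 3, 283 mod 4 = 3; sign now +1
(283/3) = (1/3)   [reduce mod 3]
(1/3) = 1; final value = sign = +1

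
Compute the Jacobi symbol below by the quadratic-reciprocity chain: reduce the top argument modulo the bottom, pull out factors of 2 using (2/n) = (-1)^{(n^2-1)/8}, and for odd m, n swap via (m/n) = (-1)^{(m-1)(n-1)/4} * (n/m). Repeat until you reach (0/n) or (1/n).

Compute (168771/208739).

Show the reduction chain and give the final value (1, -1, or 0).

1

reciprocity: (168771/208739) = -1·(208739/168771) since 168771 mod 4 = 3, 208739 mod 4 = 3; sign now -1
(208739/168771) = (39968/168771)   [reduce mod 168771]
39968 = 2^5·1249; (2/168771) = -1 since 168771 mod 8 = 3, so (39968/168771) = (-1)^5·(1249/168771); sign now +1
reciprocity: (1249/168771) = +1·(168771/1249) since 1249 mod 4 = 1, 168771 mod 4 = 3; sign now +1
(168771/1249) = (156/1249)   [reduce mod 1249]
156 = 2^2·39; (2/1249) = +1 since 1249 mod 8 = 1, so (156/1249) = (+1)^2·(39/1249); sign now +1
reciprocity: (39/1249) = +1·(1249/39) since 39 mod 4 = 3, 1249 mod 4 = 1; sign now +1
(1249/39) = (1/39)   [reduce mod 39]
(1/39) = 1; final value = sign = +1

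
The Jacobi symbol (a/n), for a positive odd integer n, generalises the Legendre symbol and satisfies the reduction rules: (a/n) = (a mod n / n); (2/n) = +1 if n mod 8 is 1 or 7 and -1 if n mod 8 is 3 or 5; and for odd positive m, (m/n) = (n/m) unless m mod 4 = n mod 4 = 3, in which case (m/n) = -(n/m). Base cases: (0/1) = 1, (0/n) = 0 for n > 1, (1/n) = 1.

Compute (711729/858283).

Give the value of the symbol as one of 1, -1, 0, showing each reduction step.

-1

reciprocity: (711729/858283) = +1·(858283/711729) since 711729 mod 4 = 1, 858283 mod 4 = 3; sign now +1
(858283/711729) = (146554/711729)   [reduce mod 711729]
146554 = 2^1·73277; (2/711729) = +1 since 711729 mod 8 = 1, so (146554/711729) = (+1)^1·(73277/711729); sign now +1
reciprocity: (73277/711729) = +1·(711729/73277) since 73277 mod 4 = 1, 711729 mod 4 = 1; sign now +1
(711729/73277) = (52236/73277)   [reduce mod 73277]
52236 = 2^2·13059; (2/73277) = -1 since 73277 mod 8 = 5, so (52236/73277) = (-1)^2·(13059/73277); sign now +1
reciprocity: (13059/73277) = +1·(73277/13059) since 13059 mod 4 = 3, 73277 mod 4 = 1; sign now +1
(73277/13059) = (7982/13059)   [reduce mod 13059]
7982 = 2^1·3991; (2/13059) = -1 since 13059 mod 8 = 3, so (7982/13059) = (-1)^1·(3991/13059); sign now -1
reciprocity: (3991/13059) = -1·(13059/3991) since 3991 mod 4 = 3, 13059 mod 4 = 3; sign now +1
(13059/3991) = (1086/3991)   [reduce mod 3991]
1086 = 2^1·543; (2/3991) = +1 since 3991 mod 8 = 7, so (1086/3991) = (+1)^1·(543/3991); sign now +1
reciprocity: (543/3991) = -1·(3991/543) since 543 mod 4 = 3, 3991 mod 4 = 3; sign now -1
(3991/543) = (190/543)   [reduce mod 543]
190 = 2^1·95; (2/543) = +1 since 543 mod 8 = 7, so (190/543) = (+1)^1·(95/543); sign now -1
reciprocity: (95/543) = -1·(543/95) since 95 mod 4 = 3, 543 mod 4 = 3; sign now +1
(543/95) = (68/95)   [reduce mod 95]
68 = 2^2·17; (2/95) = +1 since 95 mod 8 = 7, so (68/95) = (+1)^2·(17/95); sign now +1
reciprocity: (17/95) = +1·(95/17) since 17 mod 4 = 1, 95 mod 4 = 3; sign now +1
(95/17) = (10/17)   [reduce mod 17]
10 = 2^1·5; (2/17) = +1 since 17 mod 8 = 1, so (10/17) = (+1)^1·(5/17); sign now +1
reciprocity: (5/17) = +1·(17/5) since 5 mod 4 = 1, 17 mod 4 = 1; sign now +1
(17/5) = (2/5)   [reduce mod 5]
2 = 2^1·1; (2/5) = -1 since 5 mod 8 = 5, so (2/5) = (-1)^1·(1/5); sign now -1
(1/5) = 1; final value = sign = -1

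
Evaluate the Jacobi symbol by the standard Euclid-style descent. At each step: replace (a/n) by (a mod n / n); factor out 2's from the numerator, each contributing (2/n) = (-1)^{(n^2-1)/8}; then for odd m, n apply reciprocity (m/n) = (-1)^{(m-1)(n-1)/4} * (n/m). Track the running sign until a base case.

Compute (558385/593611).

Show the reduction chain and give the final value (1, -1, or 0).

flip (558385/593611) -> (593611/558385): both odd, 558385 mod 4 = 1, 593611 mod 4 = 3, so the flip contributes +1; sign now +1
(593611/558385): 593611 mod 558385 = 35226, so (593611/558385) = (35226/558385)
factor out 2^1: 35226 = 2^1·17613; with 558385 mod 8 = 1, (2/558385) = +1; sign now +1; continue with (17613/558385)
flip (17613/558385) -> (558385/17613): both odd, 17613 mod 4 = 1, 558385 mod 4 = 1, so the flip contributes +1; sign now +1
(558385/17613): 558385 mod 17613 = 12382, so (558385/17613) = (12382/17613)
factor out 2^1: 12382 = 2^1·6191; with 17613 mod 8 = 5, (2/17613) = -1; sign now -1; continue with (6191/17613)
flip (6191/17613) -> (17613/6191): both odd, 6191 mod 4 = 3, 17613 mod 4 = 1, so the flip contributes +1; sign now -1
(17613/6191): 17613 mod 6191 = 5231, so (17613/6191) = (5231/6191)
flip (5231/6191) -> (6191/5231): both odd, 5231 mod 4 = 3, 6191 mod 4 = 3, so the flip contributes -1; sign now +1
(6191/5231): 6191 mod 5231 = 960, so (6191/5231) = (960/5231)
factor out 2^6: 960 = 2^6·15; with 5231 mod 8 = 7, (2/5231) = +1; sign now +1; continue with (15/5231)
flip (15/5231) -> (5231/15): both odd, 15 mod 4 = 3, 5231 mod 4 = 3, so the flip contributes -1; sign now -1
(5231/15): 5231 mod 15 = 11, so (5231/15) = (11/15)
flip (11/15) -> (15/11): both odd, 11 mod 4 = 3, 15 mod 4 = 3, so the flip contributes -1; sign now +1
(15/11): 15 mod 11 = 4, so (15/11) = (4/11)
factor out 2^2: 4 = 2^2·1; with 11 mod 8 = 3, (2/11) = -1; sign now +1; continue with (1/11)
reached (1/11) = 1, so the symbol is +1

1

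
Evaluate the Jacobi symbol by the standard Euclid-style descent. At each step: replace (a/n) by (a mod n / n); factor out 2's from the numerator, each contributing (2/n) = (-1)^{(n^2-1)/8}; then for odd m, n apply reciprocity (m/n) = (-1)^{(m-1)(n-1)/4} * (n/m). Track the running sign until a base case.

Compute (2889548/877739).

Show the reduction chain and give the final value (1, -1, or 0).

(2889548/877739): 2889548 mod 877739 = 256331, so (2889548/877739) = (256331/877739)
flip (256331/877739) -> (877739/256331): both odd, 256331 mod 4 = 3, 877739 mod 4 = 3, so the flip contributes -1; sign now -1
(877739/256331): 877739 mod 256331 = 108746, so (877739/256331) = (108746/256331)
factor out 2^1: 108746 = 2^1·54373; with 256331 mod 8 = 3, (2/256331) = -1; sign now +1; continue with (54373/256331)
flip (54373/256331) -> (256331/54373): both odd, 54373 mod 4 = 1, 256331 mod 4 = 3, so the flip contributes +1; sign now +1
(256331/54373): 256331 mod 54373 = 38839, so (256331/54373) = (38839/54373)
flip (38839/54373) -> (54373/38839): both odd, 38839 mod 4 = 3, 54373 mod 4 = 1, so the flip contributes +1; sign now +1
(54373/38839): 54373 mod 38839 = 15534, so (54373/38839) = (15534/38839)
factor out 2^1: 15534 = 2^1·7767; with 38839 mod 8 = 7, (2/38839) = +1; sign now +1; continue with (7767/38839)
flip (7767/38839) -> (38839/7767): both odd, 7767 mod 4 = 3, 38839 mod 4 = 3, so the flip contributes -1; sign now -1
(38839/7767): 38839 mod 7767 = 4, so (38839/7767) = (4/7767)
factor out 2^2: 4 = 2^2·1; with 7767 mod 8 = 7, (2/7767) = +1; sign now -1; continue with (1/7767)
reached (1/7767) = 1, so the symbol is -1

-1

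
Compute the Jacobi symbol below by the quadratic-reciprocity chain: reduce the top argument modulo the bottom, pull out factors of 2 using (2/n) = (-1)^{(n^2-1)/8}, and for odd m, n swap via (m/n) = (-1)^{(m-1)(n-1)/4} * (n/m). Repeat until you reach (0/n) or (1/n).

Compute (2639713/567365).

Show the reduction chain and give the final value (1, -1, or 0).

(2639713/567365) = (370253/567365)   [reduce mod 567365]
reciprocity: (370253/567365) = +1·(567365/370253) since 370253 mod 4 = 1, 567365 mod 4 = 1; sign now +1
(567365/370253) = (197112/370253)   [reduce mod 370253]
197112 = 2^3·24639; (2/370253) = -1 since 370253 mod 8 = 5, so (197112/370253) = (-1)^3·(24639/370253); sign now -1
reciprocity: (24639/370253) = +1·(370253/24639) since 24639 mod 4 = 3, 370253 mod 4 = 1; sign now -1
(370253/24639) = (668/24639)   [reduce mod 24639]
668 = 2^2·167; (2/24639) = +1 since 24639 mod 8 = 7, so (668/24639) = (+1)^2·(167/24639); sign now -1
reciprocity: (167/24639) = -1·(24639/167) since 167 mod 4 = 3, 24639 mod 4 = 3; sign now +1
(24639/167) = (90/167)   [reduce mod 167]
90 = 2^1·45; (2/167) = +1 since 167 mod 8 = 7, so (90/167) = (+1)^1·(45/167); sign now +1
reciprocity: (45/167) = +1·(167/45) since 45 mod 4 = 1, 167 mod 4 = 3; sign now +1
(167/45) = (32/45)   [reduce mod 45]
32 = 2^5·1; (2/45) = -1 since 45 mod 8 = 5, so (32/45) = (-1)^5·(1/45); sign now -1
(1/45) = 1; final value = sign = -1

-1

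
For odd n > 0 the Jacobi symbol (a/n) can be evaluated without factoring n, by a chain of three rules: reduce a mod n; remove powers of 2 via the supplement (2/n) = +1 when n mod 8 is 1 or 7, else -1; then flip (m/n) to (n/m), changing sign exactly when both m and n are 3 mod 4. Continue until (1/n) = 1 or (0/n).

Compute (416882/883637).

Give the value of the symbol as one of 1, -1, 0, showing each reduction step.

factor out 2^1: 416882 = 2^1·208441; with 883637 mod 8 = 5, (2/883637) = -1; sign now -1; continue with (208441/883637)
flip (208441/883637) -> (883637/208441): both odd, 208441 mod 4 = 1, 883637 mod 4 = 1, so the flip contributes +1; sign now -1
(883637/208441): 883637 mod 208441 = 49873, so (883637/208441) = (49873/208441)
flip (49873/208441) -> (208441/49873): both odd, 49873 mod 4 = 1, 208441 mod 4 = 1, so the flip contributes +1; sign now -1
(208441/49873): 208441 mod 49873 = 8949, so (208441/49873) = (8949/49873)
flip (8949/49873) -> (49873/8949): both odd, 8949 mod 4 = 1, 49873 mod 4 = 1, so the flip contributes +1; sign now -1
(49873/8949): 49873 mod 8949 = 5128, so (49873/8949) = (5128/8949)
factor out 2^3: 5128 = 2^3·641; with 8949 mod 8 = 5, (2/8949) = -1; sign now +1; continue with (641/8949)
flip (641/8949) -> (8949/641): both odd, 641 mod 4 = 1, 8949 mod 4 = 1, so the flip contributes +1; sign now +1
(8949/641): 8949 mod 641 = 616, so (8949/641) = (616/641)
factor out 2^3: 616 = 2^3·77; with 641 mod 8 = 1, (2/641) = +1; sign now +1; continue with (77/641)
flip (77/641) -> (641/77): both odd, 77 mod 4 = 1, 641 mod 4 = 1, so the flip contributes +1; sign now +1
(641/77): 641 mod 77 = 25, so (641/77) = (25/77)
flip (25/77) -> (77/25): both odd, 25 mod 4 = 1, 77 mod 4 = 1, so the flip contributes +1; sign now +1
(77/25): 77 mod 25 = 2, so (77/25) = (2/25)
factor out 2^1: 2 = 2^1·1; with 25 mod 8 = 1, (2/25) = +1; sign now +1; continue with (1/25)
reached (1/25) = 1, so the symbol is +1

1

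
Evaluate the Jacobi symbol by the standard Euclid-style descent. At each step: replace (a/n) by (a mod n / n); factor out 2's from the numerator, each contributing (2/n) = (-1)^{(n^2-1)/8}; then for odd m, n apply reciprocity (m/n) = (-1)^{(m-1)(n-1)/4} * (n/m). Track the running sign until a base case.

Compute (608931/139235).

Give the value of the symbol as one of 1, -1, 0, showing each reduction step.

1

(608931/139235): 608931 mod 139235 = 51991, so (608931/139235) = (51991/139235)
flip (51991/139235) -> (139235/51991): both odd, 51991 mod 4 = 3, 139235 mod 4 = 3, so the flip contributes -1; sign now -1
(139235/51991): 139235 mod 51991 = 35253, so (139235/51991) = (35253/51991)
flip (35253/51991) -> (51991/35253): both odd, 35253 mod 4 = 1, 51991 mod 4 = 3, so the flip contributes +1; sign now -1
(51991/35253): 51991 mod 35253 = 16738, so (51991/35253) = (16738/35253)
factor out 2^1: 16738 = 2^1·8369; with 35253 mod 8 = 5, (2/35253) = -1; sign now +1; continue with (8369/35253)
flip (8369/35253) -> (35253/8369): both odd, 8369 mod 4 = 1, 35253 mod 4 = 1, so the flip contributes +1; sign now +1
(35253/8369): 35253 mod 8369 = 1777, so (35253/8369) = (1777/8369)
flip (1777/8369) -> (8369/1777): both odd, 1777 mod 4 = 1, 8369 mod 4 = 1, so the flip contributes +1; sign now +1
(8369/1777): 8369 mod 1777 = 1261, so (8369/1777) = (1261/1777)
flip (1261/1777) -> (1777/1261): both odd, 1261 mod 4 = 1, 1777 mod 4 = 1, so the flip contributes +1; sign now +1
(1777/1261): 1777 mod 1261 = 516, so (1777/1261) = (516/1261)
factor out 2^2: 516 = 2^2·129; with 1261 mod 8 = 5, (2/1261) = -1; sign now +1; continue with (129/1261)
flip (129/1261) -> (1261/129): both odd, 129 mod 4 = 1, 1261 mod 4 = 1, so the flip contributes +1; sign now +1
(1261/129): 1261 mod 129 = 100, so (1261/129) = (100/129)
factor out 2^2: 100 = 2^2·25; with 129 mod 8 = 1, (2/129) = +1; sign now +1; continue with (25/129)
flip (25/129) -> (129/25): both odd, 25 mod 4 = 1, 129 mod 4 = 1, so the flip contributes +1; sign now +1
(129/25): 129 mod 25 = 4, so (129/25) = (4/25)
factor out 2^2: 4 = 2^2·1; with 25 mod 8 = 1, (2/25) = +1; sign now +1; continue with (1/25)
reached (1/25) = 1, so the symbol is +1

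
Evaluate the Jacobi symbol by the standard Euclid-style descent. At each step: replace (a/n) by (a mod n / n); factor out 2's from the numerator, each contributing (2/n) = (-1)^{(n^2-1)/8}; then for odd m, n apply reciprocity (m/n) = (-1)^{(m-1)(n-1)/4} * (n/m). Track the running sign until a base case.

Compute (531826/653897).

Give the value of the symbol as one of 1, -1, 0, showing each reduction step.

factor out 2^1: 531826 = 2^1·265913; with 653897 mod 8 = 1, (2/653897) = +1; sign now +1; continue with (265913/653897)
flip (265913/653897) -> (653897/265913): both odd, 265913 mod 4 = 1, 653897 mod 4 = 1, so the flip contributes +1; sign now +1
(653897/265913): 653897 mod 265913 = 122071, so (653897/265913) = (122071/265913)
flip (122071/265913) -> (265913/122071): both odd, 122071 mod 4 = 3, 265913 mod 4 = 1, so the flip contributes +1; sign now +1
(265913/122071): 265913 mod 122071 = 21771, so (265913/122071) = (21771/122071)
flip (21771/122071) -> (122071/21771): both odd, 21771 mod 4 = 3, 122071 mod 4 = 3, so the flip contributes -1; sign now -1
(122071/21771): 122071 mod 21771 = 13216, so (122071/21771) = (13216/21771)
factor out 2^5: 13216 = 2^5·413; with 21771 mod 8 = 3, (2/21771) = -1; sign now +1; continue with (413/21771)
flip (413/21771) -> (21771/413): both odd, 413 mod 4 = 1, 21771 mod 4 = 3, so the flip contributes +1; sign now +1
(21771/413): 21771 mod 413 = 295, so (21771/413) = (295/413)
flip (295/413) -> (413/295): both odd, 295 mod 4 = 3, 413 mod 4 = 1, so the flip contributes +1; sign now +1
(413/295): 413 mod 295 = 118, so (413/295) = (118/295)
factor out 2^1: 118 = 2^1·59; with 295 mod 8 = 7, (2/295) = +1; sign now +1; continue with (59/295)
flip (59/295) -> (295/59): both odd, 59 mod 4 = 3, 295 mod 4 = 3, so the flip contributes -1; sign now -1
(295/59): 295 mod 59 = 0, so (295/59) = (0/59)
reached (0/59); gcd(a, n) > 1, so (0/59) = 0 and the symbol is 0

0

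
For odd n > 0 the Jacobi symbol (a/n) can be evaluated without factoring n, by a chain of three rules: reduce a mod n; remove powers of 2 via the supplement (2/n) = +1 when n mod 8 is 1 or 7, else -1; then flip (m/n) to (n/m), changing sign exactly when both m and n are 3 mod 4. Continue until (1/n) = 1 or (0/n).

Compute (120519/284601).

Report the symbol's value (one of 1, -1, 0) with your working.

0

reciprocity: (120519/284601) = +1·(284601/120519) since 120519 mod 4 = 3, 284601 mod 4 = 1; sign now +1
(284601/120519) = (43563/120519)   [reduce mod 120519]
reciprocity: (43563/120519) = -1·(120519/43563) since 43563 mod 4 = 3, 120519 mod 4 = 3; sign now -1
(120519/43563) = (33393/43563)   [reduce mod 43563]
reciprocity: (33393/43563) = +1·(43563/33393) since 33393 mod 4 = 1, 43563 mod 4 = 3; sign now -1
(43563/33393) = (10170/33393)   [reduce mod 33393]
10170 = 2^1·5085; (2/33393) = +1 since 33393 mod 8 = 1, so (10170/33393) = (+1)^1·(5085/33393); sign now -1
reciprocity: (5085/33393) = +1·(33393/5085) since 5085 mod 4 = 1, 33393 mod 4 = 1; sign now -1
(33393/5085) = (2883/5085)   [reduce mod 5085]
reciprocity: (2883/5085) = +1·(5085/2883) since 2883 mod 4 = 3, 5085 mod 4 = 1; sign now -1
(5085/2883) = (2202/2883)   [reduce mod 2883]
2202 = 2^1·1101; (2/2883) = -1 since 2883 mod 8 = 3, so (2202/2883) = (-1)^1·(1101/2883); sign now +1
reciprocity: (1101/2883) = +1·(2883/1101) since 1101 mod 4 = 1, 2883 mod 4 = 3; sign now +1
(2883/1101) = (681/1101)   [reduce mod 1101]
reciprocity: (681/1101) = +1·(1101/681) since 681 mod 4 = 1, 1101 mod 4 = 1; sign now +1
(1101/681) = (420/681)   [reduce mod 681]
420 = 2^2·105; (2/681) = +1 since 681 mod 8 = 1, so (420/681) = (+1)^2·(105/681); sign now +1
reciprocity: (105/681) = +1·(681/105) since 105 mod 4 = 1, 681 mod 4 = 1; sign now +1
(681/105) = (51/105)   [reduce mod 105]
reciprocity: (51/105) = +1·(105/51) since 51 mod 4 = 3, 105 mod 4 = 1; sign now +1
(105/51) = (3/51)   [reduce mod 51]
reciprocity: (3/51) = -1·(51/3) since 3 mod 4 = 3, 51 mod 4 = 3; sign now -1
(51/3) = (0/3)   [reduce mod 3]
(0/3) = 0   [gcd(a, n) > 1]; final value = 0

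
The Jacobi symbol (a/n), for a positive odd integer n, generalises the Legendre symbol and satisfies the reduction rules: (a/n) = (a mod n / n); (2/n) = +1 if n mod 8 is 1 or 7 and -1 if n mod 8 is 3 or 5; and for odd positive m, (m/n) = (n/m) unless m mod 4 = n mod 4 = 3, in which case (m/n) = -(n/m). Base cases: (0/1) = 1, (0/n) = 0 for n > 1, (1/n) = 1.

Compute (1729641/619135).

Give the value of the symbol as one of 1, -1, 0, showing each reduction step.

(1729641/619135) = (491371/619135)   [reduce mod 619135]
reciprocity: (491371/619135) = -1·(619135/491371) since 491371 mod 4 = 3, 619135 mod 4 = 3; sign now -1
(619135/491371) = (127764/491371)   [reduce mod 491371]
127764 = 2^2·31941; (2/491371) = -1 since 491371 mod 8 = 3, so (127764/491371) = (-1)^2·(31941/491371); sign now -1
reciprocity: (31941/491371) = +1·(491371/31941) since 31941 mod 4 = 1, 491371 mod 4 = 3; sign now -1
(491371/31941) = (12256/31941)   [reduce mod 31941]
12256 = 2^5·383; (2/31941) = -1 since 31941 mod 8 = 5, so (12256/31941) = (-1)^5·(383/31941); sign now +1
reciprocity: (383/31941) = +1·(31941/383) since 383 mod 4 = 3, 31941 mod 4 = 1; sign now +1
(31941/383) = (152/383)   [reduce mod 383]
152 = 2^3·19; (2/383) = +1 since 383 mod 8 = 7, so (152/383) = (+1)^3·(19/383); sign now +1
reciprocity: (19/383) = -1·(383/19) since 19 mod 4 = 3, 383 mod 4 = 3; sign now -1
(383/19) = (3/19)   [reduce mod 19]
reciprocity: (3/19) = -1·(19/3) since 3 mod 4 = 3, 19 mod 4 = 3; sign now +1
(19/3) = (1/3)   [reduce mod 3]
(1/3) = 1; final value = sign = +1

1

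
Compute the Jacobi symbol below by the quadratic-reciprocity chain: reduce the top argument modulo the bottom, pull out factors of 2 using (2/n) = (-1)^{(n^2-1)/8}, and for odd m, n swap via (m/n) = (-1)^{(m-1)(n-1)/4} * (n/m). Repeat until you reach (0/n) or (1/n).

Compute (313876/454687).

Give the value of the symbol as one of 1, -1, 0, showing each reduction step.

-1

313876 = 2^2·78469; (2/454687) = +1 since 454687 mod 8 = 7, so (313876/454687) = (+1)^2·(78469/454687); sign now +1
reciprocity: (78469/454687) = +1·(454687/78469) since 78469 mod 4 = 1, 454687 mod 4 = 3; sign now +1
(454687/78469) = (62342/78469)   [reduce mod 78469]
62342 = 2^1·31171; (2/78469) = -1 since 78469 mod 8 = 5, so (62342/78469) = (-1)^1·(31171/78469); sign now -1
reciprocity: (31171/78469) = +1·(78469/31171) since 31171 mod 4 = 3, 78469 mod 4 = 1; sign now -1
(78469/31171) = (16127/31171)   [reduce mod 31171]
reciprocity: (16127/31171) = -1·(31171/16127) since 16127 mod 4 = 3, 31171 mod 4 = 3; sign now +1
(31171/16127) = (15044/16127)   [reduce mod 16127]
15044 = 2^2·3761; (2/16127) = +1 since 16127 mod 8 = 7, so (15044/16127) = (+1)^2·(3761/16127); sign now +1
reciprocity: (3761/16127) = +1·(16127/3761) since 3761 mod 4 = 1, 16127 mod 4 = 3; sign now +1
(16127/3761) = (1083/3761)   [reduce mod 3761]
reciprocity: (1083/3761) = +1·(3761/1083) since 1083 mod 4 = 3, 3761 mod 4 = 1; sign now +1
(3761/1083) = (512/1083)   [reduce mod 1083]
512 = 2^9·1; (2/1083) = -1 since 1083 mod 8 = 3, so (512/1083) = (-1)^9·(1/1083); sign now -1
(1/1083) = 1; final value = sign = -1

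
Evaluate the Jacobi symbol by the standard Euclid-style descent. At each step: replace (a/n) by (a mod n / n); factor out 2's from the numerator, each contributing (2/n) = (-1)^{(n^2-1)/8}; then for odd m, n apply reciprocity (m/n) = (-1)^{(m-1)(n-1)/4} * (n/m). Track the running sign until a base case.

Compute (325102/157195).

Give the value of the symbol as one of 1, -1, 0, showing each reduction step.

(325102/157195): 325102 mod 157195 = 10712, so (325102/157195) = (10712/157195)
factor out 2^3: 10712 = 2^3·1339; with 157195 mod 8 = 3, (2/157195) = -1; sign now -1; continue with (1339/157195)
flip (1339/157195) -> (157195/1339): both odd, 1339 mod 4 = 3, 157195 mod 4 = 3, so the flip contributes -1; sign now +1
(157195/1339): 157195 mod 1339 = 532, so (157195/1339) = (532/1339)
factor out 2^2: 532 = 2^2·133; with 1339 mod 8 = 3, (2/1339) = -1; sign now +1; continue with (133/1339)
flip (133/1339) -> (1339/133): both odd, 133 mod 4 = 1, 1339 mod 4 = 3, so the flip contributes +1; sign now +1
(1339/133): 1339 mod 133 = 9, so (1339/133) = (9/133)
flip (9/133) -> (133/9): both odd, 9 mod 4 = 1, 133 mod 4 = 1, so the flip contributes +1; sign now +1
(133/9): 133 mod 9 = 7, so (133/9) = (7/9)
flip (7/9) -> (9/7): both odd, 7 mod 4 = 3, 9 mod 4 = 1, so the flip contributes +1; sign now +1
(9/7): 9 mod 7 = 2, so (9/7) = (2/7)
factor out 2^1: 2 = 2^1·1; with 7 mod 8 = 7, (2/7) = +1; sign now +1; continue with (1/7)
reached (1/7) = 1, so the symbol is +1

1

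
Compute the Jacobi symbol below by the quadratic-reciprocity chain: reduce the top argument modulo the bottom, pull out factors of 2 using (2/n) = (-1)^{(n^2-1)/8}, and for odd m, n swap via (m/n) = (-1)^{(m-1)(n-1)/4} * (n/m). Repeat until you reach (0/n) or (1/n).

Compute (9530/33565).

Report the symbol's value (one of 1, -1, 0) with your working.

0

9530 = 2^1·4765; (2/33565) = -1 since 33565 mod 8 = 5, so (9530/33565) = (-1)^1·(4765/33565); sign now -1
reciprocity: (4765/33565) = +1·(33565/4765) since 4765 mod 4 = 1, 33565 mod 4 = 1; sign now -1
(33565/4765) = (210/4765)   [reduce mod 4765]
210 = 2^1·105; (2/4765) = -1 since 4765 mod 8 = 5, so (210/4765) = (-1)^1·(105/4765); sign now +1
reciprocity: (105/4765) = +1·(4765/105) since 105 mod 4 = 1, 4765 mod 4 = 1; sign now +1
(4765/105) = (40/105)   [reduce mod 105]
40 = 2^3·5; (2/105) = +1 since 105 mod 8 = 1, so (40/105) = (+1)^3·(5/105); sign now +1
reciprocity: (5/105) = +1·(105/5) since 5 mod 4 = 1, 105 mod 4 = 1; sign now +1
(105/5) = (0/5)   [reduce mod 5]
(0/5) = 0   [gcd(a, n) > 1]; final value = 0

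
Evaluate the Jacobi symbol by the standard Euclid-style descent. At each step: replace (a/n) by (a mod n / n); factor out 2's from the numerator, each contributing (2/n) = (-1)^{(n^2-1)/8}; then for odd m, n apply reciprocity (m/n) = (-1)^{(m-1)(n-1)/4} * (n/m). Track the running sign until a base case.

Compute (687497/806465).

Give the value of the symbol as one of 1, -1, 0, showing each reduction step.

-1

reciprocity: (687497/806465) = +1·(806465/687497) since 687497 mod 4 = 1, 806465 mod 4 = 1; sign now +1
(806465/687497) = (118968/687497)   [reduce mod 687497]
118968 = 2^3·14871; (2/687497) = +1 since 687497 mod 8 = 1, so (118968/687497) = (+1)^3·(14871/687497); sign now +1
reciprocity: (14871/687497) = +1·(687497/14871) since 14871 mod 4 = 3, 687497 mod 4 = 1; sign now +1
(687497/14871) = (3431/14871)   [reduce mod 14871]
reciprocity: (3431/14871) = -1·(14871/3431) since 3431 mod 4 = 3, 14871 mod 4 = 3; sign now -1
(14871/3431) = (1147/3431)   [reduce mod 3431]
reciprocity: (1147/3431) = -1·(3431/1147) since 1147 mod 4 = 3, 3431 mod 4 = 3; sign now +1
(3431/1147) = (1137/1147)   [reduce mod 1147]
reciprocity: (1137/1147) = +1·(1147/1137) since 1137 mod 4 = 1, 1147 mod 4 = 3; sign now +1
(1147/1137) = (10/1137)   [reduce mod 1137]
10 = 2^1·5; (2/1137) = +1 since 1137 mod 8 = 1, so (10/1137) = (+1)^1·(5/1137); sign now +1
reciprocity: (5/1137) = +1·(1137/5) since 5 mod 4 = 1, 1137 mod 4 = 1; sign now +1
(1137/5) = (2/5)   [reduce mod 5]
2 = 2^1·1; (2/5) = -1 since 5 mod 8 = 5, so (2/5) = (-1)^1·(1/5); sign now -1
(1/5) = 1; final value = sign = -1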